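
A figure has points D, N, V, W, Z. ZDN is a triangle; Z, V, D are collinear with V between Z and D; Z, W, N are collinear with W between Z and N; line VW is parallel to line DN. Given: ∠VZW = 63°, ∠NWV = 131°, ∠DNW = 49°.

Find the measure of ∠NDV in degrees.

1. ∠DZN = 63°  [V on ZD, W on ZN]
2. ∠DNZ = 49°  [W on ray NZ]
3. ∠NDZ = 68°  [△ZDN]
4. ∠NDV = 68°  [V on ray DZ]

∠NDV = 68°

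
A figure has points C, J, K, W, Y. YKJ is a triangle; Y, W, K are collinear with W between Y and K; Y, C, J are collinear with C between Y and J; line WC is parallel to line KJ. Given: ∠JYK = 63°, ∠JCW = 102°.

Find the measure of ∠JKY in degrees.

1. ∠CYW = 63°  [W on YK, C on YJ]
2. ∠WCY = 78°  [linear pair at C on YJ]
3. ∠CWY = 39°  [△YWC]
4. ∠JKY = 39°  [WC∥KJ, corresponding at W]

∠JKY = 39°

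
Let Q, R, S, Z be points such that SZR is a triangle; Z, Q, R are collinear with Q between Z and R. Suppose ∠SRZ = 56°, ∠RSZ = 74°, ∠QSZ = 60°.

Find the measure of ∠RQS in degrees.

1. ∠RZS = 50°  [△SZR]
2. ∠QZS = 50°  [Q on ray ZR]
3. ∠SQZ = 70°  [△SZQ]
4. ∠RQS = 110°  [linear pair at Q on ZR]

∠RQS = 110°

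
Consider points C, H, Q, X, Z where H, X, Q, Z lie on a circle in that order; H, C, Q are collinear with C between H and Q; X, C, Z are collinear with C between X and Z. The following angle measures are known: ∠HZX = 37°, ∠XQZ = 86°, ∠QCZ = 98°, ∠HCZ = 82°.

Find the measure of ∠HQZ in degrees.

∠HQZ = 49°

1. ∠XHZ = 94°  [cyclic HXQZ, opposite ∠H+∠Q]
2. ∠HXZ = 49°  [△HXZ]
3. ∠HQZ = 49°  [same arc HZ]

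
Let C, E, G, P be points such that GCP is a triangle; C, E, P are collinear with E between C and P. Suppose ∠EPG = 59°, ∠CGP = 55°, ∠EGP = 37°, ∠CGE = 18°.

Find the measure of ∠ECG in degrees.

∠ECG = 66°

1. ∠CPG = 59°  [E on ray PC]
2. ∠GCP = 66°  [△GCP]
3. ∠ECG = 66°  [E on ray CP]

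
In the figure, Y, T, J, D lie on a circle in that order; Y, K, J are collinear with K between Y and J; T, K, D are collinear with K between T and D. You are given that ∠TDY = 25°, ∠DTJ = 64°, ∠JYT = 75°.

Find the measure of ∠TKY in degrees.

∠TKY = 89°

1. ∠TJY = 25°  [same arc YT]
2. ∠JKT = 91°  [△TKJ]
3. ∠TKY = 89°  [linear pair at K on YJ]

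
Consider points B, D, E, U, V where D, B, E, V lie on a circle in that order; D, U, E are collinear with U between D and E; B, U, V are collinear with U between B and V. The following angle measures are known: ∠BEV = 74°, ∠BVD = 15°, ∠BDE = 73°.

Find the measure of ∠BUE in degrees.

∠BUE = 132°

1. ∠BDV = 106°  [cyclic DBEV, opposite ∠D+∠E]
2. ∠DBV = 59°  [△DBV]
3. ∠BUD = 48°  [△DUB]
4. ∠BUE = 132°  [linear pair at U on DE]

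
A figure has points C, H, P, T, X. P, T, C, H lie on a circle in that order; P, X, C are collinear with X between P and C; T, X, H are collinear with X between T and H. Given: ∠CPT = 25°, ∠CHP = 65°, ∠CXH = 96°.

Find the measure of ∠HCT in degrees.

∠HCT = 99°

1. ∠CHT = 25°  [same arc TC]
2. ∠CTP = 115°  [cyclic PTCH, opposite ∠T+∠H]
3. ∠PXT = 96°  [vertical angles at X]
4. ∠PCT = 40°  [△PTC]
5. ∠CXT = 84°  [linear pair at X on PC]
6. ∠CTH = 56°  [△TXC]
7. ∠HCT = 99°  [△TCH]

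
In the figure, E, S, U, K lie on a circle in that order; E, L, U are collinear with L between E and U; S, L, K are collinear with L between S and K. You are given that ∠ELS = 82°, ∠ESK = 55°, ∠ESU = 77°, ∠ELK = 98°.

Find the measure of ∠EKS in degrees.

∠EKS = 60°

1. ∠SEU = 43°  [△ELS]
2. ∠EUS = 60°  [△ESU]
3. ∠EKS = 60°  [same arc ES]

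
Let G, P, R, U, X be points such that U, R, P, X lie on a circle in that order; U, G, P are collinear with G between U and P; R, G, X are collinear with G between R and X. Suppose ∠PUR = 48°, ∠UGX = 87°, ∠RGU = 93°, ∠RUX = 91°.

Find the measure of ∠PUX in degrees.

∠PUX = 43°

1. ∠URX = 39°  [△UGR]
2. ∠RXU = 50°  [△URX]
3. ∠PUX = 43°  [△UGX]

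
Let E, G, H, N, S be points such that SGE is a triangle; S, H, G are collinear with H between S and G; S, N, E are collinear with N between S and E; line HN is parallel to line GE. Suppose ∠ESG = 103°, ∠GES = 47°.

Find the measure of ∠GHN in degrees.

1. ∠EGS = 30°  [△SGE]
2. ∠NHS = 30°  [HN∥GE, corresponding at H]
3. ∠GHN = 150°  [linear pair at H on SG]

∠GHN = 150°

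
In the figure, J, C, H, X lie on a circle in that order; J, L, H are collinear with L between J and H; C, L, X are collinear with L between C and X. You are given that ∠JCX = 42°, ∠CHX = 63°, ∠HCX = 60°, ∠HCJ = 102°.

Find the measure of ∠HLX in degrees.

1. ∠JHX = 42°  [same arc JX]
2. ∠CXH = 57°  [△CHX]
3. ∠HLX = 81°  [△HLX]

∠HLX = 81°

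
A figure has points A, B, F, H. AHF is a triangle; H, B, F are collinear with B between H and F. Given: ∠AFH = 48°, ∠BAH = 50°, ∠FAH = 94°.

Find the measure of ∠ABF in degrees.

1. ∠AHF = 38°  [△AHF]
2. ∠AHB = 38°  [B on ray HF]
3. ∠ABH = 92°  [△AHB]
4. ∠ABF = 88°  [linear pair at B on HF]

∠ABF = 88°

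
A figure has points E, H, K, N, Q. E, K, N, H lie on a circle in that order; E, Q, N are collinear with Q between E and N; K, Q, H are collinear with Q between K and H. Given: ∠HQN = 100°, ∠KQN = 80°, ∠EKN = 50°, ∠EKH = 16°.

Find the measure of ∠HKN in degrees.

∠HKN = 34°

1. ∠EHN = 130°  [cyclic EKNH, opposite ∠K+∠H]
2. ∠ENH = 16°  [same arc EH]
3. ∠HEN = 34°  [△ENH]
4. ∠HKN = 34°  [same arc NH]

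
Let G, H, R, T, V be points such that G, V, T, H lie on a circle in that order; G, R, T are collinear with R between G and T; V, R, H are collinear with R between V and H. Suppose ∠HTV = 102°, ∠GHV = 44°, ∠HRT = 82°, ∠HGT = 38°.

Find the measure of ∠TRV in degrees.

∠TRV = 98°

1. ∠GTV = 44°  [same arc GV]
2. ∠HVT = 38°  [same arc TH]
3. ∠TRV = 98°  [△VRT]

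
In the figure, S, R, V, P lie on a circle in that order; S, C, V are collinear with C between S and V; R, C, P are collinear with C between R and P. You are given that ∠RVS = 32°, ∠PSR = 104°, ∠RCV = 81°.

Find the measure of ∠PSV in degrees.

∠PSV = 67°

1. ∠RPS = 32°  [same arc SR]
2. ∠PCS = 81°  [vertical angles at C]
3. ∠PSV = 67°  [△SCP]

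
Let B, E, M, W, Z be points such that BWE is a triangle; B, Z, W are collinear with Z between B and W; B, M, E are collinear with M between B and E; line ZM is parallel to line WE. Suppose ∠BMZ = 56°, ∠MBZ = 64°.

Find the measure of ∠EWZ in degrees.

1. ∠BZM = 60°  [△BZM]
2. ∠MZW = 120°  [linear pair at Z on BW]
3. ∠EWZ = 60°  [ZM∥WE, co-interior at W–Z]

∠EWZ = 60°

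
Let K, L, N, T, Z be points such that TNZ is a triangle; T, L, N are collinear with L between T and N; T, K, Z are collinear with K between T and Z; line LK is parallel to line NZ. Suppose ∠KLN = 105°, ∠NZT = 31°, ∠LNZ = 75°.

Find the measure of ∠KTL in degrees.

1. ∠KLT = 75°  [linear pair at L on TN]
2. ∠LKT = 31°  [LK∥NZ, corresponding at K]
3. ∠KTL = 74°  [△TLK]

∠KTL = 74°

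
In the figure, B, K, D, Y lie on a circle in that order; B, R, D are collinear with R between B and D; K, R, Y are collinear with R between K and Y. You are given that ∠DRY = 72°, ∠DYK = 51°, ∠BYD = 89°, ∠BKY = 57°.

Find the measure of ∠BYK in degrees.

1. ∠BRY = 108°  [linear pair at R on BD]
2. ∠BDY = 57°  [△DRY]
3. ∠DBY = 34°  [△BDY]
4. ∠BYK = 38°  [△BRY]

∠BYK = 38°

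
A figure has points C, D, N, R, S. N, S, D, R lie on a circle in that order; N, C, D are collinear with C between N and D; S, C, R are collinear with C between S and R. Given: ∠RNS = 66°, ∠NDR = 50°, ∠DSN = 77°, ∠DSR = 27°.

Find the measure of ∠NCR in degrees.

∠NCR = 89°

1. ∠NSR = 50°  [same arc NR]
2. ∠DNR = 27°  [same arc DR]
3. ∠NRS = 64°  [△NSR]
4. ∠NCR = 89°  [△NCR]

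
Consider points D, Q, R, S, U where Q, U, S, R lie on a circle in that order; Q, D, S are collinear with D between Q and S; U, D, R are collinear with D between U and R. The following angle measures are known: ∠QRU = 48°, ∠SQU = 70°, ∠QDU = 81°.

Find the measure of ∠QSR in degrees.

1. ∠SRU = 70°  [same arc US]
2. ∠RDS = 81°  [vertical angles at D]
3. ∠QSR = 29°  [△SDR]

∠QSR = 29°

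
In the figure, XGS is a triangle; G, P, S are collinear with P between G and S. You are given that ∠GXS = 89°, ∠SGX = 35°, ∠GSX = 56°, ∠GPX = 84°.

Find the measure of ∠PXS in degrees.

1. ∠PSX = 56°  [P on ray SG]
2. ∠SPX = 96°  [linear pair at P on GS]
3. ∠PXS = 28°  [△XPS]

∠PXS = 28°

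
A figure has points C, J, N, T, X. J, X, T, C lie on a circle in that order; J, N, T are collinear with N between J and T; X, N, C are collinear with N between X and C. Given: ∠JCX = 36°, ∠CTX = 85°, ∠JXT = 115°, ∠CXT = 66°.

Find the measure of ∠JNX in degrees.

1. ∠JTX = 36°  [same arc JX]
2. ∠CJX = 95°  [cyclic JXTC, opposite ∠J+∠T]
3. ∠TJX = 29°  [△JXT]
4. ∠CXJ = 49°  [△JXC]
5. ∠JNX = 102°  [△JNX]

∠JNX = 102°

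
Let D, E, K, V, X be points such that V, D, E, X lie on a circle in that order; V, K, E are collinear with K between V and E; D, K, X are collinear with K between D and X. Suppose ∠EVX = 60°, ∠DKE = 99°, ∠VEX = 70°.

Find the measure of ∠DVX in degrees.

∠DVX = 89°

1. ∠VKX = 99°  [vertical angles at K]
2. ∠VDX = 70°  [same arc VX]
3. ∠DXV = 21°  [△VKX]
4. ∠DVX = 89°  [△VDX]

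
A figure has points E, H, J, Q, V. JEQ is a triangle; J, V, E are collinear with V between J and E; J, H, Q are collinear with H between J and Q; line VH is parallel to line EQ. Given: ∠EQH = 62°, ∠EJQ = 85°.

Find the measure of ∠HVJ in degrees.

1. ∠EQJ = 62°  [H on ray QJ]
2. ∠JEQ = 33°  [△JEQ]
3. ∠HVJ = 33°  [VH∥EQ, corresponding at V]

∠HVJ = 33°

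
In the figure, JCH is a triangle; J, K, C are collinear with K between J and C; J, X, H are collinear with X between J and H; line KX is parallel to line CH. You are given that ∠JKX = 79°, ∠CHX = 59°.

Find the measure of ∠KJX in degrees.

∠KJX = 42°

1. ∠HCJ = 79°  [KX∥CH, corresponding at K]
2. ∠CHJ = 59°  [X on ray HJ]
3. ∠CJH = 42°  [△JCH]
4. ∠KJX = 42°  [K on JC, X on JH]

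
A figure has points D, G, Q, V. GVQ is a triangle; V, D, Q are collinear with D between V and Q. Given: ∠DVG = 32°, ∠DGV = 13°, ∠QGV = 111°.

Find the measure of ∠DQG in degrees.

1. ∠GVQ = 32°  [D on ray VQ]
2. ∠GQV = 37°  [△GVQ]
3. ∠DQG = 37°  [D on ray QV]

∠DQG = 37°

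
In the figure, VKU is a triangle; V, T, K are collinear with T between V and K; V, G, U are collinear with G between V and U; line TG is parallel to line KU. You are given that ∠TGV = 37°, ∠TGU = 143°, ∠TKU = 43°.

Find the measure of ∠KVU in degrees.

∠KVU = 100°

1. ∠KUV = 37°  [TG∥KU, corresponding at G]
2. ∠UKV = 43°  [T on ray KV]
3. ∠KVU = 100°  [△VKU]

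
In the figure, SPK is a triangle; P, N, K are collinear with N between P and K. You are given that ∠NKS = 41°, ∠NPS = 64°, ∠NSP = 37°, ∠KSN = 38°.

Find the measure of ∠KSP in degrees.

∠KSP = 75°

1. ∠PKS = 41°  [N on ray KP]
2. ∠KPS = 64°  [N on ray PK]
3. ∠KSP = 75°  [△SPK]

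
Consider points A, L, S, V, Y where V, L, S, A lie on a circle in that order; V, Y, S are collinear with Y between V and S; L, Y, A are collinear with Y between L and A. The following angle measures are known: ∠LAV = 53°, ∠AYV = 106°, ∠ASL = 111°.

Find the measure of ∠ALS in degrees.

∠ALS = 21°

1. ∠LSV = 53°  [same arc VL]
2. ∠LYS = 106°  [vertical angles at Y]
3. ∠ALS = 21°  [△LYS]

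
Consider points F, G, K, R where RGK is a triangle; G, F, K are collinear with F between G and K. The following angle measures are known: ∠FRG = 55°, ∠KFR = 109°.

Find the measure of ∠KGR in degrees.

1. ∠GFR = 71°  [linear pair at F on GK]
2. ∠FGR = 54°  [△RGF]
3. ∠KGR = 54°  [F on ray GK]

∠KGR = 54°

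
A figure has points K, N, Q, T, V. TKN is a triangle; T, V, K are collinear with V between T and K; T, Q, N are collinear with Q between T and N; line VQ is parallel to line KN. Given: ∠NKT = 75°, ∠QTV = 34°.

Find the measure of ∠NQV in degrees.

∠NQV = 109°

1. ∠QVT = 75°  [VQ∥KN, corresponding at V]
2. ∠TQV = 71°  [△TVQ]
3. ∠NQV = 109°  [linear pair at Q on TN]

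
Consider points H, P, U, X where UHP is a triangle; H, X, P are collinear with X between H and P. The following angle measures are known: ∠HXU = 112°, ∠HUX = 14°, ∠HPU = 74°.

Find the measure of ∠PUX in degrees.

1. ∠PXU = 68°  [linear pair at X on HP]
2. ∠UPX = 74°  [X on ray PH]
3. ∠PUX = 38°  [△UXP]

∠PUX = 38°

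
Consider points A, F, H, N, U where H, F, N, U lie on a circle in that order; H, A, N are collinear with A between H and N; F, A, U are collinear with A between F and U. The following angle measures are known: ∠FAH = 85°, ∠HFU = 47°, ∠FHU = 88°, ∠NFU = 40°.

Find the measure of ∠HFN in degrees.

∠HFN = 87°

1. ∠FAN = 95°  [linear pair at A on HN]
2. ∠FHN = 48°  [△HAF]
3. ∠FNH = 45°  [△FAN]
4. ∠HFN = 87°  [△HFN]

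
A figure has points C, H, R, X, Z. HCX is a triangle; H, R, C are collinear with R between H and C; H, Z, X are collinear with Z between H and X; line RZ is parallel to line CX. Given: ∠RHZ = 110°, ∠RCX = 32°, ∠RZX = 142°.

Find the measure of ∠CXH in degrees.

∠CXH = 38°

1. ∠CHX = 110°  [R on HC, Z on HX]
2. ∠HCX = 32°  [R on ray CH]
3. ∠CXH = 38°  [△HCX]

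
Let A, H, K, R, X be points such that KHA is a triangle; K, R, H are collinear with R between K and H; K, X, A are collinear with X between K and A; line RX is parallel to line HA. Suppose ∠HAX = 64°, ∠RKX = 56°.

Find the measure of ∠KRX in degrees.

1. ∠HAK = 64°  [X on ray AK]
2. ∠AKH = 56°  [R on KH, X on KA]
3. ∠AHK = 60°  [△KHA]
4. ∠KRX = 60°  [RX∥HA, corresponding at R]

∠KRX = 60°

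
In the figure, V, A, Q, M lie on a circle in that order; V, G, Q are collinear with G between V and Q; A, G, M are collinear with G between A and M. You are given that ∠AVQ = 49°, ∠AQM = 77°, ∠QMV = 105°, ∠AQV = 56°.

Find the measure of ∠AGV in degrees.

1. ∠AMQ = 49°  [same arc AQ]
2. ∠MAQ = 54°  [△AQM]
3. ∠AGQ = 70°  [△AGQ]
4. ∠AGV = 110°  [linear pair at G on VQ]

∠AGV = 110°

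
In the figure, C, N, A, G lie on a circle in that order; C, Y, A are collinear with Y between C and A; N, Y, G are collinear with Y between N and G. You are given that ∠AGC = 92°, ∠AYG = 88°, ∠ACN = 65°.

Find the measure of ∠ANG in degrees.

1. ∠ANC = 88°  [cyclic CNAG, opposite ∠N+∠G]
2. ∠CYN = 88°  [vertical angles at Y]
3. ∠CAN = 27°  [△CNA]
4. ∠AYN = 92°  [linear pair at Y on CA]
5. ∠ANG = 61°  [△NYA]

∠ANG = 61°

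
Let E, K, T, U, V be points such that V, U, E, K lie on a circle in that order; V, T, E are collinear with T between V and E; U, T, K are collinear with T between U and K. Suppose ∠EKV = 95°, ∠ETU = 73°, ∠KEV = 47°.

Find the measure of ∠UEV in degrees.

∠UEV = 69°

1. ∠EVK = 38°  [△VEK]
2. ∠EUK = 38°  [same arc EK]
3. ∠UEV = 69°  [△UTE]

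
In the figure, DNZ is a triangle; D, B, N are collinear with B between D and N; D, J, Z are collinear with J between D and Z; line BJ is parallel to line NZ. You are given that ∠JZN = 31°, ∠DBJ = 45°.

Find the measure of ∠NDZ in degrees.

∠NDZ = 104°

1. ∠DZN = 31°  [J on ray ZD]
2. ∠DNZ = 45°  [BJ∥NZ, corresponding at B]
3. ∠NDZ = 104°  [△DNZ]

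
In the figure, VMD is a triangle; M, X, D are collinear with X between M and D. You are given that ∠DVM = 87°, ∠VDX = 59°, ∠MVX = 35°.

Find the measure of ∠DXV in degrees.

1. ∠MDV = 59°  [X on ray DM]
2. ∠DMV = 34°  [△VMD]
3. ∠VMX = 34°  [X on ray MD]
4. ∠MXV = 111°  [△VMX]
5. ∠DXV = 69°  [linear pair at X on MD]

∠DXV = 69°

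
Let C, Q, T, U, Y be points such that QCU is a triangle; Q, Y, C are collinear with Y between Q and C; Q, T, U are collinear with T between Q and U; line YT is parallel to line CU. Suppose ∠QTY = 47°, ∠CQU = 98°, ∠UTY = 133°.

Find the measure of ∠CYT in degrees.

1. ∠CUQ = 47°  [YT∥CU, corresponding at T]
2. ∠QCU = 35°  [△QCU]
3. ∠QYT = 35°  [YT∥CU, corresponding at Y]
4. ∠CYT = 145°  [linear pair at Y on QC]

∠CYT = 145°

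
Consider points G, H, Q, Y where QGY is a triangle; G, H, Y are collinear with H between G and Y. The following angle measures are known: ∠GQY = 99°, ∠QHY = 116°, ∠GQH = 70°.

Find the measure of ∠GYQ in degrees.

1. ∠GHQ = 64°  [linear pair at H on GY]
2. ∠HGQ = 46°  [△QGH]
3. ∠QGY = 46°  [H on ray GY]
4. ∠GYQ = 35°  [△QGY]

∠GYQ = 35°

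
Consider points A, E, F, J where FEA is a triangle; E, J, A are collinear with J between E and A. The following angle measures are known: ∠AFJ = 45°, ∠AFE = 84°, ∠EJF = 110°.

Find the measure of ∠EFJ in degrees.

1. ∠AJF = 70°  [linear pair at J on EA]
2. ∠FAJ = 65°  [△FJA]
3. ∠EAF = 65°  [J on ray AE]
4. ∠AEF = 31°  [△FEA]
5. ∠FEJ = 31°  [J on ray EA]
6. ∠EFJ = 39°  [△FEJ]

∠EFJ = 39°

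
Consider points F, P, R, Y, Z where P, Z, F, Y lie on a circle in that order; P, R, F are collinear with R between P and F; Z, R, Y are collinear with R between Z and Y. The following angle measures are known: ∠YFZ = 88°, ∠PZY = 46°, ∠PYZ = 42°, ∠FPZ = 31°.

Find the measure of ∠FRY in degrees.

1. ∠PFY = 46°  [same arc PY]
2. ∠FYZ = 31°  [same arc ZF]
3. ∠FRY = 103°  [△FRY]

∠FRY = 103°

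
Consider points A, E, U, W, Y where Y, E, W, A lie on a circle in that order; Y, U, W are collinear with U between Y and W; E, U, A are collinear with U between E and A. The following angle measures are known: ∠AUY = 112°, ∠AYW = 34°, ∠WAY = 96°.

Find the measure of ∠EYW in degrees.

∠EYW = 62°

1. ∠EUW = 112°  [vertical angles at U]
2. ∠AEW = 34°  [same arc WA]
3. ∠WEY = 84°  [cyclic YEWA, opposite ∠E+∠A]
4. ∠EWY = 34°  [△EUW]
5. ∠EYW = 62°  [△YEW]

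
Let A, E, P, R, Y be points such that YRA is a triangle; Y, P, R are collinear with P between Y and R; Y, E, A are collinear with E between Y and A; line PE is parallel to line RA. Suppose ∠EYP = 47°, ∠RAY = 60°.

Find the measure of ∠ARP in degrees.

1. ∠AYR = 47°  [P on YR, E on YA]
2. ∠ARY = 73°  [△YRA]
3. ∠ARP = 73°  [P on ray RY]

∠ARP = 73°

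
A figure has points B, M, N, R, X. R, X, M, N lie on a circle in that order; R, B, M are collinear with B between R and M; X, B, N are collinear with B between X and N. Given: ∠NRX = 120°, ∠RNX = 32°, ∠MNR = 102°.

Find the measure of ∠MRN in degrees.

1. ∠NXR = 28°  [△RXN]
2. ∠NMR = 28°  [same arc RN]
3. ∠MRN = 50°  [△RMN]

∠MRN = 50°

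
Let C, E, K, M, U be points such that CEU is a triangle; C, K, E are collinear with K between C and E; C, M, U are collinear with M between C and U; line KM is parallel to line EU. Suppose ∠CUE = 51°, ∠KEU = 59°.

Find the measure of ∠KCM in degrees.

1. ∠CEU = 59°  [K on ray EC]
2. ∠ECU = 70°  [△CEU]
3. ∠KCM = 70°  [K on CE, M on CU]

∠KCM = 70°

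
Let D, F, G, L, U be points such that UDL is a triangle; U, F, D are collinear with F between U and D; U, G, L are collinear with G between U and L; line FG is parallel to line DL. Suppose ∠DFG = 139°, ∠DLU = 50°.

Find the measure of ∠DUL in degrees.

1. ∠GFU = 41°  [linear pair at F on UD]
2. ∠FGU = 50°  [FG∥DL, corresponding at G]
3. ∠FUG = 89°  [△UFG]
4. ∠DUL = 89°  [F on UD, G on UL]

∠DUL = 89°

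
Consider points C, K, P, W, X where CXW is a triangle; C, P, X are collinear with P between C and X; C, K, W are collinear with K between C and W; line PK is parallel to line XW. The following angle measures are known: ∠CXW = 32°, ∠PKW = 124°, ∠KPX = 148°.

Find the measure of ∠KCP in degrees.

1. ∠CPK = 32°  [PK∥XW, corresponding at P]
2. ∠CKP = 56°  [linear pair at K on CW]
3. ∠KCP = 92°  [△CPK]

∠KCP = 92°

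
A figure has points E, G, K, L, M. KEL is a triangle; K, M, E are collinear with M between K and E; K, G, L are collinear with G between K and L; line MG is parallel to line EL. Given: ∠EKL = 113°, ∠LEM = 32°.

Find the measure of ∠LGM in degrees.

1. ∠KEL = 32°  [M on ray EK]
2. ∠ELK = 35°  [△KEL]
3. ∠KGM = 35°  [MG∥EL, corresponding at G]
4. ∠LGM = 145°  [linear pair at G on KL]

∠LGM = 145°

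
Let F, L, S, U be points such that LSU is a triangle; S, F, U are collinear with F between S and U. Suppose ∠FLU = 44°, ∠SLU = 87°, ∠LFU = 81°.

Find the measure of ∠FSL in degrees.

∠FSL = 38°

1. ∠FUL = 55°  [△LFU]
2. ∠LUS = 55°  [F on ray US]
3. ∠LSU = 38°  [△LSU]
4. ∠FSL = 38°  [F on ray SU]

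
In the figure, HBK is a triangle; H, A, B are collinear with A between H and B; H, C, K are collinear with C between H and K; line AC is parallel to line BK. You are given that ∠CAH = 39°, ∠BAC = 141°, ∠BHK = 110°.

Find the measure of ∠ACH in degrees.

∠ACH = 31°

1. ∠HBK = 39°  [AC∥BK, corresponding at A]
2. ∠BKH = 31°  [△HBK]
3. ∠ACH = 31°  [AC∥BK, corresponding at C]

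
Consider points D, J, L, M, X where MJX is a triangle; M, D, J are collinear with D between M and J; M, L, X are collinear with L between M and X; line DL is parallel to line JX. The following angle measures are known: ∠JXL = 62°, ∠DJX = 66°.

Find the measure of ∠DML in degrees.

∠DML = 52°

1. ∠JXM = 62°  [L on ray XM]
2. ∠MJX = 66°  [D on ray JM]
3. ∠JMX = 52°  [△MJX]
4. ∠DML = 52°  [D on MJ, L on MX]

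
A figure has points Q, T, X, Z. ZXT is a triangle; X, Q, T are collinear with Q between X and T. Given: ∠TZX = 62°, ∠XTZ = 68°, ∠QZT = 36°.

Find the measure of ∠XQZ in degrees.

1. ∠QTZ = 68°  [Q on ray TX]
2. ∠TQZ = 76°  [△ZQT]
3. ∠XQZ = 104°  [linear pair at Q on XT]

∠XQZ = 104°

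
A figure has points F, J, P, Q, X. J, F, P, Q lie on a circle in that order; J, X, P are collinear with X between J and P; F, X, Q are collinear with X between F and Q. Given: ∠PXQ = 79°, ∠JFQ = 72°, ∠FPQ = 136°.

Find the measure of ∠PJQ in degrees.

∠PJQ = 15°

1. ∠JXQ = 101°  [linear pair at X on JP]
2. ∠FJQ = 44°  [cyclic JFPQ, opposite ∠J+∠P]
3. ∠FQJ = 64°  [△JFQ]
4. ∠PJQ = 15°  [△JXQ]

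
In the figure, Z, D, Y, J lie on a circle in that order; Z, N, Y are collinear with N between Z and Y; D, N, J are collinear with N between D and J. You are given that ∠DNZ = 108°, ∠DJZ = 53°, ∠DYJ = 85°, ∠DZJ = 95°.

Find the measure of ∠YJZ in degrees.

∠YJZ = 93°

1. ∠JNY = 108°  [vertical angles at N]
2. ∠JDZ = 32°  [△ZDJ]
3. ∠JNZ = 72°  [linear pair at N on ZY]
4. ∠JYZ = 32°  [same arc ZJ]
5. ∠JZY = 55°  [△ZNJ]
6. ∠YJZ = 93°  [△ZYJ]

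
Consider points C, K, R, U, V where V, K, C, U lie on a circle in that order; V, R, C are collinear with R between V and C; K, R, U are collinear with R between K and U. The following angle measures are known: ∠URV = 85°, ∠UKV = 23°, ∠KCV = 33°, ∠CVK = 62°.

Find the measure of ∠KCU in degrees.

1. ∠CRK = 85°  [vertical angles at R]
2. ∠CKU = 62°  [△KRC]
3. ∠CUK = 62°  [same arc KC]
4. ∠KCU = 56°  [△KCU]

∠KCU = 56°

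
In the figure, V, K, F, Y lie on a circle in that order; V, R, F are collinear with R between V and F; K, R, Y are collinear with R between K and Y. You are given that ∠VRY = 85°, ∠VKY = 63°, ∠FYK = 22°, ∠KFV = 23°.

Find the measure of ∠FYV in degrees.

∠FYV = 45°

1. ∠FVK = 22°  [same arc KF]
2. ∠FKV = 135°  [△VKF]
3. ∠FYV = 45°  [cyclic VKFY, opposite ∠K+∠Y]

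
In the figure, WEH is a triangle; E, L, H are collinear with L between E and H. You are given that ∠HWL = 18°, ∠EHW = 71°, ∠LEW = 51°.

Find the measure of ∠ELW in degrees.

1. ∠LHW = 71°  [L on ray HE]
2. ∠HLW = 91°  [△WLH]
3. ∠ELW = 89°  [linear pair at L on EH]

∠ELW = 89°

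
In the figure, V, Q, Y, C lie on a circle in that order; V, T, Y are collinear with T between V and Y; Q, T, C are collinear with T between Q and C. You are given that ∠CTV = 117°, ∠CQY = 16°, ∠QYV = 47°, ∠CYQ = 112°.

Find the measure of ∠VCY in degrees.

1. ∠CTY = 63°  [linear pair at T on VY]
2. ∠CVY = 16°  [same arc YC]
3. ∠QCY = 52°  [△QYC]
4. ∠CYV = 65°  [△YTC]
5. ∠VCY = 99°  [△VYC]

∠VCY = 99°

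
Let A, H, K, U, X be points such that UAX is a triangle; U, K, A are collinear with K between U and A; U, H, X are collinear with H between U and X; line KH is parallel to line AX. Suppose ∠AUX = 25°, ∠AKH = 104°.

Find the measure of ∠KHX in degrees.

1. ∠HUK = 25°  [K on UA, H on UX]
2. ∠HKU = 76°  [linear pair at K on UA]
3. ∠KHU = 79°  [△UKH]
4. ∠KHX = 101°  [linear pair at H on UX]

∠KHX = 101°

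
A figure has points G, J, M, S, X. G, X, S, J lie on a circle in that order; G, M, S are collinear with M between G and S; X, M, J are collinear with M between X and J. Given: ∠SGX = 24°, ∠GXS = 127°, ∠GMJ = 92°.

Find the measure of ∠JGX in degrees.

∠JGX = 83°

1. ∠SJX = 24°  [same arc XS]
2. ∠GSX = 29°  [△GXS]
3. ∠JMS = 88°  [linear pair at M on GS]
4. ∠GSJ = 68°  [△SMJ]
5. ∠GJX = 29°  [same arc GX]
6. ∠GXJ = 68°  [same arc GJ]
7. ∠JGX = 83°  [△GXJ]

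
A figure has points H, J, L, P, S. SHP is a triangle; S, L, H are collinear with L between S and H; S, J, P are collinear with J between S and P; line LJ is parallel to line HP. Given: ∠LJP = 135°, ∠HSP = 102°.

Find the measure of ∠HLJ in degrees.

1. ∠LJS = 45°  [linear pair at J on SP]
2. ∠JSL = 102°  [L on SH, J on SP]
3. ∠JLS = 33°  [△SLJ]
4. ∠HLJ = 147°  [linear pair at L on SH]

∠HLJ = 147°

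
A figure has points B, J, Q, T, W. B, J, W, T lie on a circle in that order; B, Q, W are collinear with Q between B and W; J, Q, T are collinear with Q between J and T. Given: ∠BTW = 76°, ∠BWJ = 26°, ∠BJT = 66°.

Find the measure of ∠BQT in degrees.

∠BQT = 116°

1. ∠BTJ = 26°  [same arc BJ]
2. ∠BWT = 66°  [same arc BT]
3. ∠TBW = 38°  [△BWT]
4. ∠BQT = 116°  [△BQT]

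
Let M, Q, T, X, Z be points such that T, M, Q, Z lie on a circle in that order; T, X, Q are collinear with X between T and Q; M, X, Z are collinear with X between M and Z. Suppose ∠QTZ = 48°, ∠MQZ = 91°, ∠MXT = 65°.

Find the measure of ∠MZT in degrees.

∠MZT = 17°

1. ∠QMZ = 48°  [same arc QZ]
2. ∠MXQ = 115°  [linear pair at X on TQ]
3. ∠MQT = 17°  [△MXQ]
4. ∠MZT = 17°  [same arc TM]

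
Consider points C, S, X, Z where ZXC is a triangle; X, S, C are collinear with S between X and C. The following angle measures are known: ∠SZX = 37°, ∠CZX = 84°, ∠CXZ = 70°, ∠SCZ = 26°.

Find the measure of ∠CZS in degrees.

∠CZS = 47°

1. ∠SXZ = 70°  [S on ray XC]
2. ∠XSZ = 73°  [△ZXS]
3. ∠CSZ = 107°  [linear pair at S on XC]
4. ∠CZS = 47°  [△ZSC]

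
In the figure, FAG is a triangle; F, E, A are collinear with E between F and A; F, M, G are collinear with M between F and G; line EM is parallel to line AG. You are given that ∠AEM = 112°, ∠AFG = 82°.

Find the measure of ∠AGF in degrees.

∠AGF = 30°

1. ∠FEM = 68°  [linear pair at E on FA]
2. ∠EFM = 82°  [E on FA, M on FG]
3. ∠EMF = 30°  [△FEM]
4. ∠AGF = 30°  [EM∥AG, corresponding at M]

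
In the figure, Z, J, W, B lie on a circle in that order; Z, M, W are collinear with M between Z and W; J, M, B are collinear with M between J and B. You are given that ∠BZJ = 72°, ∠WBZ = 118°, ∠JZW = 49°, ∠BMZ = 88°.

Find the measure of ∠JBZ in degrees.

∠JBZ = 69°

1. ∠WJZ = 62°  [cyclic ZJWB, opposite ∠J+∠B]
2. ∠JWZ = 69°  [△ZJW]
3. ∠JBZ = 69°  [same arc ZJ]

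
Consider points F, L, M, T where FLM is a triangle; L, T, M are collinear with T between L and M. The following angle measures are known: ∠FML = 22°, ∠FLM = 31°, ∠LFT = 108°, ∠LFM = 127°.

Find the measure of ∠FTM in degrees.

∠FTM = 139°

1. ∠FLT = 31°  [T on ray LM]
2. ∠FTL = 41°  [△FLT]
3. ∠FTM = 139°  [linear pair at T on LM]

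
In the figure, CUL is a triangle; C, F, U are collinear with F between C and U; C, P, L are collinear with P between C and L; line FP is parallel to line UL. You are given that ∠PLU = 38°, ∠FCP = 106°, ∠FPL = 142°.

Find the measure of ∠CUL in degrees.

∠CUL = 36°

1. ∠CLU = 38°  [P on ray LC]
2. ∠LCU = 106°  [F on CU, P on CL]
3. ∠CUL = 36°  [△CUL]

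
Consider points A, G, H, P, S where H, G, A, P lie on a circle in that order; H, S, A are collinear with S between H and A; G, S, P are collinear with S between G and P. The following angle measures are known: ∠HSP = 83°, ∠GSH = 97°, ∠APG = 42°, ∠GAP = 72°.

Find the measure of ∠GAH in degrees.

1. ∠ASG = 83°  [vertical angles at S]
2. ∠AGP = 66°  [△GAP]
3. ∠GAH = 31°  [△GSA]

∠GAH = 31°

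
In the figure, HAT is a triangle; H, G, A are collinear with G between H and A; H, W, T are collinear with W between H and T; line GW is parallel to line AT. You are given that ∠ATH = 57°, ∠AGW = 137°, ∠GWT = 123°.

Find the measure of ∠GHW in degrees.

∠GHW = 80°

1. ∠GWH = 57°  [GW∥AT, corresponding at W]
2. ∠HGW = 43°  [linear pair at G on HA]
3. ∠GHW = 80°  [△HGW]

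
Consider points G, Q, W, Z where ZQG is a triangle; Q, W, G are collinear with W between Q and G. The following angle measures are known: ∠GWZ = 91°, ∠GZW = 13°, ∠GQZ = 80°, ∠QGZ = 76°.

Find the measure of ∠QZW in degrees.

1. ∠QWZ = 89°  [linear pair at W on QG]
2. ∠WQZ = 80°  [W on ray QG]
3. ∠QZW = 11°  [△ZQW]

∠QZW = 11°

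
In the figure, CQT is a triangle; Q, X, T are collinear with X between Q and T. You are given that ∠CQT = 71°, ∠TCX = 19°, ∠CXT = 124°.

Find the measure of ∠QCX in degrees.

∠QCX = 53°

1. ∠CQX = 71°  [X on ray QT]
2. ∠CXQ = 56°  [linear pair at X on QT]
3. ∠QCX = 53°  [△CQX]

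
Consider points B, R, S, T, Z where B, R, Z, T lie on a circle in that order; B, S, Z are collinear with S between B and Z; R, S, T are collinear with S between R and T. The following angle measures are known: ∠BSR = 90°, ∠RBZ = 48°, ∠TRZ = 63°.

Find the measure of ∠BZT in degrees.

1. ∠TSZ = 90°  [vertical angles at S]
2. ∠RTZ = 48°  [same arc RZ]
3. ∠BZT = 42°  [△ZST]

∠BZT = 42°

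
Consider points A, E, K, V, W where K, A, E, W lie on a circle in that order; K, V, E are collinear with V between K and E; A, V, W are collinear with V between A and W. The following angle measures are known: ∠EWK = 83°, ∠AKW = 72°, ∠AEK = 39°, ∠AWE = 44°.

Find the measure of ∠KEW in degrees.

∠KEW = 69°

1. ∠AWK = 39°  [same arc KA]
2. ∠KAW = 69°  [△KAW]
3. ∠KEW = 69°  [same arc KW]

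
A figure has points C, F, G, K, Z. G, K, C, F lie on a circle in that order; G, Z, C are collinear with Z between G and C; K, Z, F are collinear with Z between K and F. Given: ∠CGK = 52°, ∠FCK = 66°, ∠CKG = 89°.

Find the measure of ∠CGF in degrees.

1. ∠CFK = 52°  [same arc KC]
2. ∠CKF = 62°  [△KCF]
3. ∠CGF = 62°  [same arc CF]

∠CGF = 62°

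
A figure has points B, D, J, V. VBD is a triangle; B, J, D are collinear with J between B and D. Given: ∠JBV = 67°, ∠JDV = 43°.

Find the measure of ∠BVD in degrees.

1. ∠DBV = 67°  [J on ray BD]
2. ∠BDV = 43°  [J on ray DB]
3. ∠BVD = 70°  [△VBD]

∠BVD = 70°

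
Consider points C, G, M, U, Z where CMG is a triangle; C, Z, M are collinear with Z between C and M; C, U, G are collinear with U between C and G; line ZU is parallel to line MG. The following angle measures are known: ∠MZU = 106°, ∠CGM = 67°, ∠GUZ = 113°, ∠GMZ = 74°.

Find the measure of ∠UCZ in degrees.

1. ∠CZU = 74°  [linear pair at Z on CM]
2. ∠CUZ = 67°  [ZU∥MG, corresponding at U]
3. ∠UCZ = 39°  [△CZU]

∠UCZ = 39°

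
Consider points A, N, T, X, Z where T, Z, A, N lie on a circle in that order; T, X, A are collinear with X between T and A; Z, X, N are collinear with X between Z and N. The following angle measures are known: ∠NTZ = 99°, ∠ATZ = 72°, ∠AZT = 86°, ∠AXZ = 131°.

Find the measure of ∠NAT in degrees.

∠NAT = 59°

1. ∠ANZ = 72°  [same arc ZA]
2. ∠NXT = 131°  [vertical angles at X]
3. ∠AXN = 49°  [linear pair at X on TA]
4. ∠NAT = 59°  [△AXN]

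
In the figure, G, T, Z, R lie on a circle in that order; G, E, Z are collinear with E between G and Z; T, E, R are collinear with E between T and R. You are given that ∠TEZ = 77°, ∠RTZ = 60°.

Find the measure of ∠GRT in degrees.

∠GRT = 43°

1. ∠GER = 77°  [vertical angles at E]
2. ∠RGZ = 60°  [same arc ZR]
3. ∠GRT = 43°  [△GER]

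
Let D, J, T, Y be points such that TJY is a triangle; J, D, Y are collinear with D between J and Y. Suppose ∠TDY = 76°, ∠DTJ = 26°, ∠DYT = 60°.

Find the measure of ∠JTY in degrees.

∠JTY = 70°

1. ∠JDT = 104°  [linear pair at D on JY]
2. ∠DJT = 50°  [△TJD]
3. ∠JYT = 60°  [D on ray YJ]
4. ∠TJY = 50°  [D on ray JY]
5. ∠JTY = 70°  [△TJY]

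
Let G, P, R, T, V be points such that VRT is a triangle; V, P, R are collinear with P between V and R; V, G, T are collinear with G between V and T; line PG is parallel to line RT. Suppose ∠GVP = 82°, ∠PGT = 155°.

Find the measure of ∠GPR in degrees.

∠GPR = 107°

1. ∠PGV = 25°  [linear pair at G on VT]
2. ∠GPV = 73°  [△VPG]
3. ∠GPR = 107°  [linear pair at P on VR]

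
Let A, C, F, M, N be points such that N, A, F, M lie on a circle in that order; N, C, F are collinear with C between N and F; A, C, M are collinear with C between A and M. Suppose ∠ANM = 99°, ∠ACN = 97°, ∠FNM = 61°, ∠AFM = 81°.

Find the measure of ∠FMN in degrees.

∠FMN = 74°

1. ∠FCM = 97°  [vertical angles at C]
2. ∠FAM = 61°  [same arc FM]
3. ∠AMF = 38°  [△AFM]
4. ∠MFN = 45°  [△FCM]
5. ∠FMN = 74°  [△NFM]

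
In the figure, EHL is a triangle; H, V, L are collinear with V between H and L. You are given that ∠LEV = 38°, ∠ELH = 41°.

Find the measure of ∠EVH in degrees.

1. ∠ELV = 41°  [V on ray LH]
2. ∠EVL = 101°  [△EVL]
3. ∠EVH = 79°  [linear pair at V on HL]

∠EVH = 79°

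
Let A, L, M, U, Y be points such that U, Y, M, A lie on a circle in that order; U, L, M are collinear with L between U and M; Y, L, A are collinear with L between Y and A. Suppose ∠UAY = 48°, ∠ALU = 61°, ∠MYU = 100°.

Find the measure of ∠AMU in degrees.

1. ∠AUM = 71°  [△ULA]
2. ∠MAU = 80°  [cyclic UYMA, opposite ∠Y+∠A]
3. ∠AMU = 29°  [△UMA]

∠AMU = 29°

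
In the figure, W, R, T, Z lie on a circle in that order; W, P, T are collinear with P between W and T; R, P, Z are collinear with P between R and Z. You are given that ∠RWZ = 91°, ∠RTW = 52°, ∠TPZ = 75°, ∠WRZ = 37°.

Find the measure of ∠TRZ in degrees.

1. ∠RZW = 52°  [△WRZ]
2. ∠WPZ = 105°  [linear pair at P on WT]
3. ∠TWZ = 23°  [△WPZ]
4. ∠TRZ = 23°  [same arc TZ]

∠TRZ = 23°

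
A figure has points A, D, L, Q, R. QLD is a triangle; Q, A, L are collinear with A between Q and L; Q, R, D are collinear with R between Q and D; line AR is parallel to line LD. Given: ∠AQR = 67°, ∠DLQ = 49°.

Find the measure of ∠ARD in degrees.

1. ∠DQL = 67°  [A on QL, R on QD]
2. ∠LDQ = 64°  [△QLD]
3. ∠ARQ = 64°  [AR∥LD, corresponding at R]
4. ∠ARD = 116°  [linear pair at R on QD]

∠ARD = 116°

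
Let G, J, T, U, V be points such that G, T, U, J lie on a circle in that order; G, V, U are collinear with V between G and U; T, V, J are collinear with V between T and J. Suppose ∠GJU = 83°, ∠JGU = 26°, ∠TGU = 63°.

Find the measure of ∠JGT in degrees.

1. ∠GTU = 97°  [cyclic GTUJ, opposite ∠T+∠J]
2. ∠GUJ = 71°  [△GUJ]
3. ∠GUT = 20°  [△GTU]
4. ∠GTJ = 71°  [same arc GJ]
5. ∠GJT = 20°  [same arc GT]
6. ∠JGT = 89°  [△GTJ]

∠JGT = 89°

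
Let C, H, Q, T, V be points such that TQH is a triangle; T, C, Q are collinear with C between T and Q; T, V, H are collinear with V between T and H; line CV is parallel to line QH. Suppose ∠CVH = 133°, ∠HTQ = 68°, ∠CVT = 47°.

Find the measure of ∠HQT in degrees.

1. ∠CTV = 68°  [C on TQ, V on TH]
2. ∠TCV = 65°  [△TCV]
3. ∠HQT = 65°  [CV∥QH, corresponding at C]

∠HQT = 65°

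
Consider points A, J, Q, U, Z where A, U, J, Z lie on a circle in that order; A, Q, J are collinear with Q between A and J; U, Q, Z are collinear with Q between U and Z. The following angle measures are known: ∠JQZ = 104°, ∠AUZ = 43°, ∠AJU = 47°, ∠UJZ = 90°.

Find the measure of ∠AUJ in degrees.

1. ∠AQU = 104°  [vertical angles at Q]
2. ∠JAU = 33°  [△AQU]
3. ∠AUJ = 100°  [△AUJ]

∠AUJ = 100°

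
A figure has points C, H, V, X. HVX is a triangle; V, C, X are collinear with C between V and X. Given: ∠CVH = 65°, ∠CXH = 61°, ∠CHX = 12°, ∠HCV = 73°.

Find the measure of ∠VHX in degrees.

1. ∠HVX = 65°  [C on ray VX]
2. ∠HXV = 61°  [C on ray XV]
3. ∠VHX = 54°  [△HVX]

∠VHX = 54°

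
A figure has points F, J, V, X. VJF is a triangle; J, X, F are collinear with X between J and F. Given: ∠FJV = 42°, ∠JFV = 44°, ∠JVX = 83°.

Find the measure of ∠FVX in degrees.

∠FVX = 11°

1. ∠VJX = 42°  [X on ray JF]
2. ∠VFX = 44°  [X on ray FJ]
3. ∠JXV = 55°  [△VJX]
4. ∠FXV = 125°  [linear pair at X on JF]
5. ∠FVX = 11°  [△VXF]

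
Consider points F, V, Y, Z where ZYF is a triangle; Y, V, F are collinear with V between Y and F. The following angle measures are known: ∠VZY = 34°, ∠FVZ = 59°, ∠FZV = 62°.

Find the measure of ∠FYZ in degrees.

1. ∠YVZ = 121°  [linear pair at V on YF]
2. ∠VYZ = 25°  [△ZYV]
3. ∠FYZ = 25°  [V on ray YF]

∠FYZ = 25°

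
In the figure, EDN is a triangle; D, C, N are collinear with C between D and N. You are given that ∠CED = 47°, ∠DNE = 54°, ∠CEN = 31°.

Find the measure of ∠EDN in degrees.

1. ∠CNE = 54°  [C on ray ND]
2. ∠ECN = 95°  [△ECN]
3. ∠DCE = 85°  [linear pair at C on DN]
4. ∠CDE = 48°  [△EDC]
5. ∠EDN = 48°  [C on ray DN]

∠EDN = 48°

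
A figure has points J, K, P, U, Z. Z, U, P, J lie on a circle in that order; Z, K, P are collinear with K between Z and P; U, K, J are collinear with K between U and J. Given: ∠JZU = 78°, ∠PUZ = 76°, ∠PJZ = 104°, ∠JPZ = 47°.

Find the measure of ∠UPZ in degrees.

∠UPZ = 55°

1. ∠JUZ = 47°  [same arc ZJ]
2. ∠UJZ = 55°  [△ZUJ]
3. ∠UPZ = 55°  [same arc ZU]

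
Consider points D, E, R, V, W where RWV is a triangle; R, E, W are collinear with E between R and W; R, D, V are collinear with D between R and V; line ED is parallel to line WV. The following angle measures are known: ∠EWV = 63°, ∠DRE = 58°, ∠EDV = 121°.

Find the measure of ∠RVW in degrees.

∠RVW = 59°

1. ∠RWV = 63°  [E on ray WR]
2. ∠VRW = 58°  [E on RW, D on RV]
3. ∠RVW = 59°  [△RWV]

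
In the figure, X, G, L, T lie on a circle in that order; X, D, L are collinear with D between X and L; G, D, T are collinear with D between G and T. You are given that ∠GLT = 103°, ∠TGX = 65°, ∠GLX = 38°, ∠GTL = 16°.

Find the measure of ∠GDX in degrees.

∠GDX = 99°

1. ∠LGT = 61°  [△GLT]
2. ∠GDL = 81°  [△GDL]
3. ∠GDX = 99°  [linear pair at D on XL]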